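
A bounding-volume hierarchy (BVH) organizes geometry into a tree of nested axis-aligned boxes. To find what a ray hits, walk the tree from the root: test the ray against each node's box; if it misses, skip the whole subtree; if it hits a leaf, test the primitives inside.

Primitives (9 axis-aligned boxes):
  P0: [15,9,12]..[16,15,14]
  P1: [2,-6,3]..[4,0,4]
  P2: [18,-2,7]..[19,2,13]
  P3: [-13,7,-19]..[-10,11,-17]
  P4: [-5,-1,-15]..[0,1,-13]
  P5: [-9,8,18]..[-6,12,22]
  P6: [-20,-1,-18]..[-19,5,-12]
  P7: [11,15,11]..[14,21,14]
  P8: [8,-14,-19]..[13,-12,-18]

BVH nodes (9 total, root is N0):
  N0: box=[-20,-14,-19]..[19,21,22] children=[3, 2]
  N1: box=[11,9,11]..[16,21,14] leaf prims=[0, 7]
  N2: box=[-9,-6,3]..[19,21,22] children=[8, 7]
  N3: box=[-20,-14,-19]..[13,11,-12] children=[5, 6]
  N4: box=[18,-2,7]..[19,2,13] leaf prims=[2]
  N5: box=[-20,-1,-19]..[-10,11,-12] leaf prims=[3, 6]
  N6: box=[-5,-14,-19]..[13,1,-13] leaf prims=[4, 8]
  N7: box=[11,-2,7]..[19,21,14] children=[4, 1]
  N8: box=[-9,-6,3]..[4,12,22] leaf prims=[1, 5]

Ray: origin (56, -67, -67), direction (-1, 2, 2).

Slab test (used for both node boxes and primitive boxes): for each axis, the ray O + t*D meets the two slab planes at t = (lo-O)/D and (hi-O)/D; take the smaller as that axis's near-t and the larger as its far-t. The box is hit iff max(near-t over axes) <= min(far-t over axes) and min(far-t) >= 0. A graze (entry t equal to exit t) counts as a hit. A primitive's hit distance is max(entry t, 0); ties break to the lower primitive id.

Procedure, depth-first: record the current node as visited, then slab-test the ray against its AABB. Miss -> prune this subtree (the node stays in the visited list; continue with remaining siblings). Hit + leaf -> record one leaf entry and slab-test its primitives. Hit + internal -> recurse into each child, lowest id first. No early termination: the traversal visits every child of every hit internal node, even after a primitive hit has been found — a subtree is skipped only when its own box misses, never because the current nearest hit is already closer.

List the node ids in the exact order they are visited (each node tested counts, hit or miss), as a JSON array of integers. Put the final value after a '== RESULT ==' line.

Traverse from the root:
N0 x:[37,76] y:[53/2,44] z:[24,89/2] -> hit [37,44], descend [2, 3]
  N2 x:[37,65] y:[61/2,44] z:[35,89/2] -> hit [37,44], descend [7, 8]
    N7 x:[37,45] y:[65/2,44] z:[37,81/2] -> hit [37,81/2], descend [1, 4]
      N1 x:[40,45] y:[38,44] z:[39,81/2] -> hit [40,81/2] leaf, test {P0@t=40, P7(miss)}
      N4 x:[37,38] y:[65/2,69/2] z:[37,40] -> miss, prune
    N8 x:[52,65] y:[61/2,79/2] z:[35,89/2] -> miss, prune
  N3 x:[43,76] y:[53/2,39] z:[24,55/2] -> miss, prune

Summary -> nodes [0, 2, 7, 1, 4, 8, 3]; box-tests=7; leaf-entries=1; first=P0

== RESULT ==
[0, 2, 7, 1, 4, 8, 3]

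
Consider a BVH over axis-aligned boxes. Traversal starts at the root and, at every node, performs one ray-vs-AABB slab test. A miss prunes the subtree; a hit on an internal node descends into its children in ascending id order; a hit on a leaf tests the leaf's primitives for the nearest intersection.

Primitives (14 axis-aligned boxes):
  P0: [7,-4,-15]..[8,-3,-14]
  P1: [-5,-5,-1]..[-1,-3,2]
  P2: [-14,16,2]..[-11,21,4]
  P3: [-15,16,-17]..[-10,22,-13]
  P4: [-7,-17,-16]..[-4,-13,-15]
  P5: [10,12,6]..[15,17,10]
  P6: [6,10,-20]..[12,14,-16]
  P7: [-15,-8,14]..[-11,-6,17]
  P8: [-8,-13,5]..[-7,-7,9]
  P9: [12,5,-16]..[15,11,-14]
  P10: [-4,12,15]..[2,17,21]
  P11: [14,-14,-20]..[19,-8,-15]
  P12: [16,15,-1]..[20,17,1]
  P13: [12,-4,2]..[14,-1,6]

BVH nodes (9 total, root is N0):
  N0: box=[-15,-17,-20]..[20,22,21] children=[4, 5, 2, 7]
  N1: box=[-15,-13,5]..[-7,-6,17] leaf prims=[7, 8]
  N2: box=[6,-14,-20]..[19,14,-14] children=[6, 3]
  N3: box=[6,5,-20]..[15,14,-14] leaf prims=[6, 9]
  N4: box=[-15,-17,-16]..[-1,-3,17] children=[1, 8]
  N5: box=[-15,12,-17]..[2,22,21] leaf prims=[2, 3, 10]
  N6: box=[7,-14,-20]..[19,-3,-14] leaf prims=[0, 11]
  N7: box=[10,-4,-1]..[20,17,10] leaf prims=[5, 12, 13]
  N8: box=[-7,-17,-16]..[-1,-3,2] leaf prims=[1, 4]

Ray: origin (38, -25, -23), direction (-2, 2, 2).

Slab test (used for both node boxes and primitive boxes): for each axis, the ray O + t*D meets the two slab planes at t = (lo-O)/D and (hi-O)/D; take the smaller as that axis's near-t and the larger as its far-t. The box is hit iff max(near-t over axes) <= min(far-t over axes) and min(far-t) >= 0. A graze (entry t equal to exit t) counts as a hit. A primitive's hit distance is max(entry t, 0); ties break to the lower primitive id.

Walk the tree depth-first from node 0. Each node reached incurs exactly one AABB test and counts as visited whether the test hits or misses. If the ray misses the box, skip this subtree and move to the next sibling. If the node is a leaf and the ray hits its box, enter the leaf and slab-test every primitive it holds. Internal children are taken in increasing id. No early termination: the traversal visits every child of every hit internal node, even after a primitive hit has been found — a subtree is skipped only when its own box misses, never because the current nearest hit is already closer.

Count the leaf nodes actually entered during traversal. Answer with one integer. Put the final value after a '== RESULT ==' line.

Trace the traversal:
N0 x:[9,53/2] y:[4,47/2] z:[3/2,22] -> hit [9,22], descend [2, 4, 5, 7]
  N2 x:[19/2,16] y:[11/2,39/2] z:[3/2,9/2] -> miss, prune
  N4 x:[39/2,53/2] y:[4,11] z:[7/2,20] -> miss, prune
  N5 x:[18,53/2] y:[37/2,47/2] z:[3,22] -> hit [37/2,22] leaf, test {P2(miss), P3(miss), P10@t=19}
  N7 x:[9,14] y:[21/2,21] z:[11,33/2] -> hit [11,14] leaf, test {P5(miss), P12(miss), P13(miss)}

order=[0, 2, 4, 5, 7]  |boxes|=5  |leaves|=2  hit=P10

== RESULT ==
2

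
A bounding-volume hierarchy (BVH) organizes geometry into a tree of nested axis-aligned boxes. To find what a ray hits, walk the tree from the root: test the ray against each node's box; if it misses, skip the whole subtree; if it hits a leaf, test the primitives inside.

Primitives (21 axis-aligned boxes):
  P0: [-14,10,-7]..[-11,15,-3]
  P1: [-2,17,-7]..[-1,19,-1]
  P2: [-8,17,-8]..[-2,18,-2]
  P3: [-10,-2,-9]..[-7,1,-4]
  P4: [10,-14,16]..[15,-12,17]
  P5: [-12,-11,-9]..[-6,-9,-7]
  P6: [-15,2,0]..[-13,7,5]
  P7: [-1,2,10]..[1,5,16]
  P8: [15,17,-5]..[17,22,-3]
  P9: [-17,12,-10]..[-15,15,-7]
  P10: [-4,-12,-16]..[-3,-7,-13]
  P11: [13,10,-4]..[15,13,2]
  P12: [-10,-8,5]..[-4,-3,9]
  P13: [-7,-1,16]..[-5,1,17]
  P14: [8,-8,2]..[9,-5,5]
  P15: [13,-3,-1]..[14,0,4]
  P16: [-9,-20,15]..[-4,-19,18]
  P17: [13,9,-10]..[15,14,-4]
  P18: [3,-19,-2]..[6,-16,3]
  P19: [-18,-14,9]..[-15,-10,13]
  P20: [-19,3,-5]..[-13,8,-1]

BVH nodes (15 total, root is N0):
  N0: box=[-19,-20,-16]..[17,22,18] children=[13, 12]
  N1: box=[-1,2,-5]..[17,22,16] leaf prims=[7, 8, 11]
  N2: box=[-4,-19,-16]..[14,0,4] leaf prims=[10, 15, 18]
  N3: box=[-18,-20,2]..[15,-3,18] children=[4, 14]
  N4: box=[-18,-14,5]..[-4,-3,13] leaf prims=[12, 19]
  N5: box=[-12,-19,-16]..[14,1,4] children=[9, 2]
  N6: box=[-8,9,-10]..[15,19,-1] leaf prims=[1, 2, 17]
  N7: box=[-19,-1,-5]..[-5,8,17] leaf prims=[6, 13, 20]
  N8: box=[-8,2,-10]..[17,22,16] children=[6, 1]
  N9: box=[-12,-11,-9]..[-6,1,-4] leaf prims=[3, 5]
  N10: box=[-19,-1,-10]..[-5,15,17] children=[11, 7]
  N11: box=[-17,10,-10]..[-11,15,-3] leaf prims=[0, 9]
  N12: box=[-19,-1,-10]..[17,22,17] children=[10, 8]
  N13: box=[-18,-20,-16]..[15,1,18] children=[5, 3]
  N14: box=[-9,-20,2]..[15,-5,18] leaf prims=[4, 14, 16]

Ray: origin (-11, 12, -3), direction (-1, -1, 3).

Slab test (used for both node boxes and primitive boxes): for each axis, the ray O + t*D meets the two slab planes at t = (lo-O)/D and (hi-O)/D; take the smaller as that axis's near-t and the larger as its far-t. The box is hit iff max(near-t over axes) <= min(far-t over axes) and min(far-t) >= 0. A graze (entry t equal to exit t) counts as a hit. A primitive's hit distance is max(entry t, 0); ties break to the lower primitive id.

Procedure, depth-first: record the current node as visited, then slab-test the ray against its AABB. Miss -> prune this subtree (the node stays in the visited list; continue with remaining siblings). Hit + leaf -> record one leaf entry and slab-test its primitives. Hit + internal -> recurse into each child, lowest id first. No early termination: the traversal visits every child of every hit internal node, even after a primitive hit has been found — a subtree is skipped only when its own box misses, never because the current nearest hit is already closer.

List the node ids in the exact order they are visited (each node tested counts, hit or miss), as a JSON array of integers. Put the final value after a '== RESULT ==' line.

Trace the traversal:
N0 x:[-28,8] y:[-10,32] z:[-13/3,7] -> hit [-13/3,7], descend [12, 13]
  N12 x:[-28,8] y:[-10,13] z:[-7/3,20/3] -> hit [-7/3,20/3], descend [8, 10]
    N8 x:[-28,-3] y:[-10,10] z:[-7/3,19/3] -> miss, prune
    N10 x:[-6,8] y:[-3,13] z:[-7/3,20/3] -> hit [-7/3,20/3], descend [7, 11]
      N7 x:[-6,8] y:[4,13] z:[-2/3,20/3] -> hit [4,20/3] leaf, test {P6(miss), P13(miss), P20(miss)}
      N11 x:[0,6] y:[-3,2] z:[-7/3,0] -> hit [0,0] leaf, test {P0@t=0, P9(miss)}
  N13 x:[-26,7] y:[11,32] z:[-13/3,7] -> miss, prune

order=[0, 12, 8, 10, 7, 11, 13]  |boxes|=7  |leaves|=2  hit=P0

== RESULT ==
[0, 12, 8, 10, 7, 11, 13]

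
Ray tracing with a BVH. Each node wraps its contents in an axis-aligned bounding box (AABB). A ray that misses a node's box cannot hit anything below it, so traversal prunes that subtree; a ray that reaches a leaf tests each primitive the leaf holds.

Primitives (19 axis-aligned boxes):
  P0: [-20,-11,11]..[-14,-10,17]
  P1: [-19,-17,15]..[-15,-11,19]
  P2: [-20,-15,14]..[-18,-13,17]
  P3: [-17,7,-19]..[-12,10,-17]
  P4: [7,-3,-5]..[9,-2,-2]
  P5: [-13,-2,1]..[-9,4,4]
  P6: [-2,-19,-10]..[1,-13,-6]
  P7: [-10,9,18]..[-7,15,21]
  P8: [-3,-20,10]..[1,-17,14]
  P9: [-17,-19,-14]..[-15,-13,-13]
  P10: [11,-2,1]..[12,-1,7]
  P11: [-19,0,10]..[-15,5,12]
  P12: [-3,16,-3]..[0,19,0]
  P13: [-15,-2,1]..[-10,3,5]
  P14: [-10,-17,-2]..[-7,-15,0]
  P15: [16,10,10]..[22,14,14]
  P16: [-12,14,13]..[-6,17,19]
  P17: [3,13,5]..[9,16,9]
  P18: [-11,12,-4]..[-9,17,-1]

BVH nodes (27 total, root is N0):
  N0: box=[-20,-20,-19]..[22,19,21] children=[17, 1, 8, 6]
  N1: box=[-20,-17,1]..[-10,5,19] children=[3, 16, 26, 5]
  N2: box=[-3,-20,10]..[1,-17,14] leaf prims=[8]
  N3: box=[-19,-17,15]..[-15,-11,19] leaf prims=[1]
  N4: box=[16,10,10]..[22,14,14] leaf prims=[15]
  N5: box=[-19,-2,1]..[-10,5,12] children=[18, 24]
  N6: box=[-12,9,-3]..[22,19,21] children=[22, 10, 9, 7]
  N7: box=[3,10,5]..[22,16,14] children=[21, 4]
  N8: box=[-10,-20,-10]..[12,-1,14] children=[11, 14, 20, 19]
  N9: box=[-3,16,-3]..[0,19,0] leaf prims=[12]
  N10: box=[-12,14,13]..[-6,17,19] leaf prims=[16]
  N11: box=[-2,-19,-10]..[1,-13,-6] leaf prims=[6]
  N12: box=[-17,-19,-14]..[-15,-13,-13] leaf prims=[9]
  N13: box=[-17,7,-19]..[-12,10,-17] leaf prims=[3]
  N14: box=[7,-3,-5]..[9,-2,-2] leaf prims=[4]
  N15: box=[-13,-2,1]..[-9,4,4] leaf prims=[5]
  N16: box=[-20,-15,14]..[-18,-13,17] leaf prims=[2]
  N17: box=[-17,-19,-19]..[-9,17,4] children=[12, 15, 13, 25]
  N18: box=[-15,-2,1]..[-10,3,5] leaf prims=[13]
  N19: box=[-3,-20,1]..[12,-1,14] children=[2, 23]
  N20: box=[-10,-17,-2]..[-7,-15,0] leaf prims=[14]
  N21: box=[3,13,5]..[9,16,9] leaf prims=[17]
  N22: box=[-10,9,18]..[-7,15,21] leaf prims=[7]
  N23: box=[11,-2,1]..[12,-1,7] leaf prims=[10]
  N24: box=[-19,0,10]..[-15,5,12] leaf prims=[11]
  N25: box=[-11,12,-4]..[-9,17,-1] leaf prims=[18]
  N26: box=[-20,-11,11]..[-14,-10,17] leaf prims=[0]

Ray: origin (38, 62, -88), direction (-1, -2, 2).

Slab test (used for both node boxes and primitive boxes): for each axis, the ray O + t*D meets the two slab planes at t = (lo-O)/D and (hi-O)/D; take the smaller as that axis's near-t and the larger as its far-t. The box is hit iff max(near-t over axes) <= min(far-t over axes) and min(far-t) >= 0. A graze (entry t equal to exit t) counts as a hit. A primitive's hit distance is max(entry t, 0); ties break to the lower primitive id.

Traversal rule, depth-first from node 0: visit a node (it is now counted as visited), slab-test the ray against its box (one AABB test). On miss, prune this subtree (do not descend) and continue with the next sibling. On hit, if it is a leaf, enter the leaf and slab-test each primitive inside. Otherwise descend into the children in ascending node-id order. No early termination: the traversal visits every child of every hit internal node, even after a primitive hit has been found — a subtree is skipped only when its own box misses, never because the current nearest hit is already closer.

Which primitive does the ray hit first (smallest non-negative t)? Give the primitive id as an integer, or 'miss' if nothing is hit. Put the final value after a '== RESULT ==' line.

Traverse from the root:
N0 x:[16,58] y:[43/2,41] z:[69/2,109/2] -> hit [69/2,41], descend [1, 6, 8, 17]
  N1 x:[48,58] y:[57/2,79/2] z:[89/2,107/2] -> miss, prune
  N6 x:[16,50] y:[43/2,53/2] z:[85/2,109/2] -> miss, prune
  N8 x:[26,48] y:[63/2,41] z:[39,51] -> hit [39,41], descend [11, 14, 19, 20]
    N11 x:[37,40] y:[75/2,81/2] z:[39,41] -> hit [39,40] leaf, test {P6@t=39}
    N14 x:[29,31] y:[32,65/2] z:[83/2,43] -> miss, prune
    N19 x:[26,41] y:[63/2,41] z:[89/2,51] -> miss, prune
    N20 x:[45,48] y:[77/2,79/2] z:[43,44] -> miss, prune
  N17 x:[47,55] y:[45/2,81/2] z:[69/2,46] -> miss, prune

Summary -> nodes [0, 1, 6, 8, 11, 14, 19, 20, 17]; box-tests=9; leaf-entries=1; first=P6

== RESULT ==
6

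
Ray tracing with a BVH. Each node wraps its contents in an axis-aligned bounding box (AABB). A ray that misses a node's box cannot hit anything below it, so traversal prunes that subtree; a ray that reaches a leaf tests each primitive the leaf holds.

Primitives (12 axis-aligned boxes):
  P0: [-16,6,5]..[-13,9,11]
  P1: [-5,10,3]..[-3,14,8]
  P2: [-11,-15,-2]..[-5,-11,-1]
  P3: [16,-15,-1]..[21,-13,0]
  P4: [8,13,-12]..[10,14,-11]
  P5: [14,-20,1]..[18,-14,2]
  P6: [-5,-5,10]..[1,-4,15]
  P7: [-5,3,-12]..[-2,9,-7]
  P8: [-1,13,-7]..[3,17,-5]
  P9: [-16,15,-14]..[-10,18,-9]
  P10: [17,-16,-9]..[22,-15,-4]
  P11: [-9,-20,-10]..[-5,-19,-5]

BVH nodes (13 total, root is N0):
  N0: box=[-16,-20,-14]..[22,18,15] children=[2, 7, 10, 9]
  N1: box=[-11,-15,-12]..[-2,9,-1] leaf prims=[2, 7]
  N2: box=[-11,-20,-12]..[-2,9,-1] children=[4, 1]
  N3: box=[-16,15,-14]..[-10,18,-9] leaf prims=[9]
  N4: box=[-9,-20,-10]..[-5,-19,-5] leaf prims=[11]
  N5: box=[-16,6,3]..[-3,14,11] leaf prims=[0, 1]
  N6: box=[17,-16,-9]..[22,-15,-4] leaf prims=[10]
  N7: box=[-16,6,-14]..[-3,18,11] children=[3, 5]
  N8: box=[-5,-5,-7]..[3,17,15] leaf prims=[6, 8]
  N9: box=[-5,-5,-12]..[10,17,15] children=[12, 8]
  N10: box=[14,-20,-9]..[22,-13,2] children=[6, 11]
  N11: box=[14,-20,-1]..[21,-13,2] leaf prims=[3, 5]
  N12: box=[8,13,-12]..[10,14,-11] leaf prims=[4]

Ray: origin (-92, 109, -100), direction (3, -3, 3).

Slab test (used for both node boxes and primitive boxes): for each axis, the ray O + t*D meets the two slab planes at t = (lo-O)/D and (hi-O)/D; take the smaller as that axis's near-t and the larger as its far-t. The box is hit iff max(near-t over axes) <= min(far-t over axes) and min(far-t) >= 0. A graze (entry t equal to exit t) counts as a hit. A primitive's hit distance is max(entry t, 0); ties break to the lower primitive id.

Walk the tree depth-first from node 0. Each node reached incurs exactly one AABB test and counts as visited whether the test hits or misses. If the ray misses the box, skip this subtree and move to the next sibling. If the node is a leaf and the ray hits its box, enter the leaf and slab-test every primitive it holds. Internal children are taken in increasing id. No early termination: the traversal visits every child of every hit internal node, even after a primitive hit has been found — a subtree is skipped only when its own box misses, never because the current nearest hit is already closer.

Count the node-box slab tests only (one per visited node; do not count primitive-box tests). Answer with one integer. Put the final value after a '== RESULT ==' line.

Traverse from the root:
N0 x:[76/3,38] y:[91/3,43] z:[86/3,115/3] -> hit [91/3,38], descend [2, 7, 9, 10]
  N2 x:[27,30] y:[100/3,43] z:[88/3,33] -> miss, prune
  N7 x:[76/3,89/3] y:[91/3,103/3] z:[86/3,37] -> miss, prune
  N9 x:[29,34] y:[92/3,38] z:[88/3,115/3] -> hit [92/3,34], descend [8, 12]
    N8 x:[29,95/3] y:[92/3,38] z:[31,115/3] -> hit [31,95/3] leaf, test {P6(miss), P8@t=31}
    N12 x:[100/3,34] y:[95/3,32] z:[88/3,89/3] -> miss, prune
  N10 x:[106/3,38] y:[122/3,43] z:[91/3,34] -> miss, prune

Visited [0, 2, 7, 9, 8, 12, 10]. Tests: 7 box, 1 leaf. Nearest: P8.

== RESULT ==
7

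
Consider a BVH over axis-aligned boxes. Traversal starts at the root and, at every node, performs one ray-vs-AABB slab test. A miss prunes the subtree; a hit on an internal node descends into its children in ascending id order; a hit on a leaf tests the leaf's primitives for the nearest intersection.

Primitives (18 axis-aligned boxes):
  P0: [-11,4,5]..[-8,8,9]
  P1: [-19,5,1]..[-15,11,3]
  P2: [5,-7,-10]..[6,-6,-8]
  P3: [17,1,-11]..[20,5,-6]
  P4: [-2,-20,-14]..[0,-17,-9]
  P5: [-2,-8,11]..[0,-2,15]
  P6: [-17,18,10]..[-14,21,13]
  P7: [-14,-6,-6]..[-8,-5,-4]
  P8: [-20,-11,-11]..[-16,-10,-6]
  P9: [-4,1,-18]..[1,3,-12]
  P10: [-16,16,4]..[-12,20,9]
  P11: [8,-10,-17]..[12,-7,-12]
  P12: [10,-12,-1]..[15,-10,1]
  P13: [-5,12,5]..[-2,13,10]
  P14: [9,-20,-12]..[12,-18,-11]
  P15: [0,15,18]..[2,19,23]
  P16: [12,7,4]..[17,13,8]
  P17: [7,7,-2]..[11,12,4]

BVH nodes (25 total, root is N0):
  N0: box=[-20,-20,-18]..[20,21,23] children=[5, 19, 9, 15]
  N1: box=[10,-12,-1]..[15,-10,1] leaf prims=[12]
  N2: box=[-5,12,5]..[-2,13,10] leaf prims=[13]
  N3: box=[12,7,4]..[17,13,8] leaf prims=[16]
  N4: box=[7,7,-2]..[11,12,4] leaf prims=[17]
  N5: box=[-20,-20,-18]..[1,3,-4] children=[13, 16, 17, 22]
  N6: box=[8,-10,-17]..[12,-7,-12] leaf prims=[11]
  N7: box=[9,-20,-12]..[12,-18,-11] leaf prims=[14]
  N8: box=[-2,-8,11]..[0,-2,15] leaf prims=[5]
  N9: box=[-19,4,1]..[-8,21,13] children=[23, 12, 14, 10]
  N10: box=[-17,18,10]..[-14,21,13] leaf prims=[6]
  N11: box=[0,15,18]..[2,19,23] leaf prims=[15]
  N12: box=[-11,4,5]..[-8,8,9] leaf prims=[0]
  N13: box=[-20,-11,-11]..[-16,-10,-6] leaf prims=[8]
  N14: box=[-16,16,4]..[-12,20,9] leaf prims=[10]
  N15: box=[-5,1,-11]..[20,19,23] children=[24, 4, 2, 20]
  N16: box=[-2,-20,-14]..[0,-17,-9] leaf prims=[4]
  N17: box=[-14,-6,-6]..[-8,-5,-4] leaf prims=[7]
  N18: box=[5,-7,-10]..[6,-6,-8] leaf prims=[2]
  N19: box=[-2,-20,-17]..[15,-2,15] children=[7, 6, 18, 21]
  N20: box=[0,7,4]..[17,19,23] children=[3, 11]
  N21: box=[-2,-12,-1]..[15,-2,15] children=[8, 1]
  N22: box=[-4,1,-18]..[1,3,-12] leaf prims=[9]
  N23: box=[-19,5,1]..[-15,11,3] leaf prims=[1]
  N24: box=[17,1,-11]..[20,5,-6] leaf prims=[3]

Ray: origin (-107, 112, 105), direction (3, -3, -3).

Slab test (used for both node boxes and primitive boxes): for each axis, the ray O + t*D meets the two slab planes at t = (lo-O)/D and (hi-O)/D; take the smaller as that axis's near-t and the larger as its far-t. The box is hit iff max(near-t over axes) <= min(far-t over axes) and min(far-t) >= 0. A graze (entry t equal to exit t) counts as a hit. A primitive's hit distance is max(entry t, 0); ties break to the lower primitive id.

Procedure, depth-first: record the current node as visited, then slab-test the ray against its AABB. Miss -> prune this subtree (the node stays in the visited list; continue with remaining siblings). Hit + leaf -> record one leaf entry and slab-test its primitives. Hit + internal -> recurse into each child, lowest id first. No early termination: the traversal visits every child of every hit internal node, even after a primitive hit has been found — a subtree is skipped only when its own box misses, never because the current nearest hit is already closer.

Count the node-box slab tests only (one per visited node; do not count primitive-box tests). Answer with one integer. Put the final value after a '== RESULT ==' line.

Walk:
N0 x:[29,127/3] y:[91/3,44] z:[82/3,41] -> hit [91/3,41], descend [5, 9, 15, 19]
  N5 x:[29,36] y:[109/3,44] z:[109/3,41] -> miss, prune
  N9 x:[88/3,33] y:[91/3,36] z:[92/3,104/3] -> hit [92/3,33], descend [10, 12, 14, 23]
    N10 x:[30,31] y:[91/3,94/3] z:[92/3,95/3] -> hit [92/3,31] leaf, test {P6@t=92/3}
    N12 x:[32,33] y:[104/3,36] z:[32,100/3] -> miss, prune
    N14 x:[91/3,95/3] y:[92/3,32] z:[32,101/3] -> miss, prune
    N23 x:[88/3,92/3] y:[101/3,107/3] z:[34,104/3] -> miss, prune
  N15 x:[34,127/3] y:[31,37] z:[82/3,116/3] -> hit [34,37], descend [2, 4, 20, 24]
    N2 x:[34,35] y:[33,100/3] z:[95/3,100/3] -> miss, prune
    N4 x:[38,118/3] y:[100/3,35] z:[101/3,107/3] -> miss, prune
    N20 x:[107/3,124/3] y:[31,35] z:[82/3,101/3] -> miss, prune
    N24 x:[124/3,127/3] y:[107/3,37] z:[37,116/3] -> miss, prune
  N19 x:[35,122/3] y:[38,44] z:[30,122/3] -> hit [38,122/3], descend [6, 7, 18, 21]
    N6 x:[115/3,119/3] y:[119/3,122/3] z:[39,122/3] -> hit [119/3,119/3] leaf, test {P11@t=119/3}
    N7 x:[116/3,119/3] y:[130/3,44] z:[116/3,39] -> miss, prune
    N18 x:[112/3,113/3] y:[118/3,119/3] z:[113/3,115/3] -> miss, prune
    N21 x:[35,122/3] y:[38,124/3] z:[30,106/3] -> miss, prune

order=[0, 5, 9, 10, 12, 14, 23, 15, 2, 4, 20, 24, 19, 6, 7, 18, 21]  |boxes|=17  |leaves|=2  hit=P6

== RESULT ==
17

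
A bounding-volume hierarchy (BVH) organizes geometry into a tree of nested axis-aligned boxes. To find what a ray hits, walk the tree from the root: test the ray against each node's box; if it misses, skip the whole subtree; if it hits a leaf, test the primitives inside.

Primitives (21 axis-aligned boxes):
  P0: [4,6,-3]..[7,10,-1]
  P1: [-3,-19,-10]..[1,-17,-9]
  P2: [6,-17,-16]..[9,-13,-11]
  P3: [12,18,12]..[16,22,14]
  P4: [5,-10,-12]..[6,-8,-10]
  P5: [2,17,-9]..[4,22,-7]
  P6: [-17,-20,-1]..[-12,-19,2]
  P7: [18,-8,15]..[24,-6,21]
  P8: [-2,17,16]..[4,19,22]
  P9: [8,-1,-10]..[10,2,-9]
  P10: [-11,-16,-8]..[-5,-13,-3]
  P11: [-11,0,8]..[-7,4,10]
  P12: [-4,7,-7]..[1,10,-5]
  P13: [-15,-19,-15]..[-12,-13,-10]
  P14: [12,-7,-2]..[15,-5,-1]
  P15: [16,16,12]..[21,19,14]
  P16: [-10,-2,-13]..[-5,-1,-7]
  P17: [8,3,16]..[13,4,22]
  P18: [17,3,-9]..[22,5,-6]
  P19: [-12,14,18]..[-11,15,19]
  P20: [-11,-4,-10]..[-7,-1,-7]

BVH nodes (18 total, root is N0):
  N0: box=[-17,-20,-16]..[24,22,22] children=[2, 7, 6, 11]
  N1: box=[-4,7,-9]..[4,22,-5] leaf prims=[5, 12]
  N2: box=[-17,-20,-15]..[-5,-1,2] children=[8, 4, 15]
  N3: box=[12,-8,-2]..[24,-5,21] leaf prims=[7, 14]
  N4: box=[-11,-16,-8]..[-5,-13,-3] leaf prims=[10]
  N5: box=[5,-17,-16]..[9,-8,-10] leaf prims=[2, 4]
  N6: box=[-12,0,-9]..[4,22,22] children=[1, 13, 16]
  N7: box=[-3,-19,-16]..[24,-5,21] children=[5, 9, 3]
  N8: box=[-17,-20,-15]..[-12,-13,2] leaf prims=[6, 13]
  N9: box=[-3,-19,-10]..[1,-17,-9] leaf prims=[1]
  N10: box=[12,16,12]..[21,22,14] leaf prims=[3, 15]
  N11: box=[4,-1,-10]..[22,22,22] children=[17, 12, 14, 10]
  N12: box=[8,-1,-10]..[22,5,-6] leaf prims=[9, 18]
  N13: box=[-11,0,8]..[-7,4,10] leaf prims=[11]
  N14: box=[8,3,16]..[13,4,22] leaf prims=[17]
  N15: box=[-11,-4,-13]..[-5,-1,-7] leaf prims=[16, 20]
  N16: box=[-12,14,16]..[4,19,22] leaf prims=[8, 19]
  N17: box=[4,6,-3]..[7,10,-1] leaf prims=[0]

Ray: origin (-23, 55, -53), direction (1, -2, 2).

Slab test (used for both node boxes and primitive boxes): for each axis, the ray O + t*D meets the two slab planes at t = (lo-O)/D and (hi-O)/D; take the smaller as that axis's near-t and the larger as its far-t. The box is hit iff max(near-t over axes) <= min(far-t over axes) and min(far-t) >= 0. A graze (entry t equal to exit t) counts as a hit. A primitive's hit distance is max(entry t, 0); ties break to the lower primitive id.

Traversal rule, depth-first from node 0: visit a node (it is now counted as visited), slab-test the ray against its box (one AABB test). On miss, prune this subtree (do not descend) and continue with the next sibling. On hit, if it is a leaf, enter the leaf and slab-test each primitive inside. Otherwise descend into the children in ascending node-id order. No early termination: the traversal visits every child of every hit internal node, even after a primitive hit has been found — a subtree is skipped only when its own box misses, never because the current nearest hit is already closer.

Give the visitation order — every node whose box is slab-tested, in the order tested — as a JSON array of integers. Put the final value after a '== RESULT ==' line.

Traverse from the root:
N0 x:[6,47] y:[33/2,75/2] z:[37/2,75/2] -> hit [37/2,75/2], descend [2, 6, 7, 11]
  N2 x:[6,18] y:[28,75/2] z:[19,55/2] -> miss, prune
  N6 x:[11,27] y:[33/2,55/2] z:[22,75/2] -> hit [22,27], descend [1, 13, 16]
    N1 x:[19,27] y:[33/2,24] z:[22,24] -> hit [22,24] leaf, test {P5(miss), P12@t=23}
    N13 x:[12,16] y:[51/2,55/2] z:[61/2,63/2] -> miss, prune
    N16 x:[11,27] y:[18,41/2] z:[69/2,75/2] -> miss, prune
  N7 x:[20,47] y:[30,37] z:[37/2,37] -> hit [30,37], descend [3, 5, 9]
    N3 x:[35,47] y:[30,63/2] z:[51/2,37] -> miss, prune
    N5 x:[28,32] y:[63/2,36] z:[37/2,43/2] -> miss, prune
    N9 x:[20,24] y:[36,37] z:[43/2,22] -> miss, prune
  N11 x:[27,45] y:[33/2,28] z:[43/2,75/2] -> hit [27,28], descend [10, 12, 14, 17]
    N10 x:[35,44] y:[33/2,39/2] z:[65/2,67/2] -> miss, prune
    N12 x:[31,45] y:[25,28] z:[43/2,47/2] -> miss, prune
    N14 x:[31,36] y:[51/2,26] z:[69/2,75/2] -> miss, prune
    N17 x:[27,30] y:[45/2,49/2] z:[25,26] -> miss, prune

Summary -> nodes [0, 2, 6, 1, 13, 16, 7, 3, 5, 9, 11, 10, 12, 14, 17]; box-tests=15; leaf-entries=1; first=P12

== RESULT ==
[0, 2, 6, 1, 13, 16, 7, 3, 5, 9, 11, 10, 12, 14, 17]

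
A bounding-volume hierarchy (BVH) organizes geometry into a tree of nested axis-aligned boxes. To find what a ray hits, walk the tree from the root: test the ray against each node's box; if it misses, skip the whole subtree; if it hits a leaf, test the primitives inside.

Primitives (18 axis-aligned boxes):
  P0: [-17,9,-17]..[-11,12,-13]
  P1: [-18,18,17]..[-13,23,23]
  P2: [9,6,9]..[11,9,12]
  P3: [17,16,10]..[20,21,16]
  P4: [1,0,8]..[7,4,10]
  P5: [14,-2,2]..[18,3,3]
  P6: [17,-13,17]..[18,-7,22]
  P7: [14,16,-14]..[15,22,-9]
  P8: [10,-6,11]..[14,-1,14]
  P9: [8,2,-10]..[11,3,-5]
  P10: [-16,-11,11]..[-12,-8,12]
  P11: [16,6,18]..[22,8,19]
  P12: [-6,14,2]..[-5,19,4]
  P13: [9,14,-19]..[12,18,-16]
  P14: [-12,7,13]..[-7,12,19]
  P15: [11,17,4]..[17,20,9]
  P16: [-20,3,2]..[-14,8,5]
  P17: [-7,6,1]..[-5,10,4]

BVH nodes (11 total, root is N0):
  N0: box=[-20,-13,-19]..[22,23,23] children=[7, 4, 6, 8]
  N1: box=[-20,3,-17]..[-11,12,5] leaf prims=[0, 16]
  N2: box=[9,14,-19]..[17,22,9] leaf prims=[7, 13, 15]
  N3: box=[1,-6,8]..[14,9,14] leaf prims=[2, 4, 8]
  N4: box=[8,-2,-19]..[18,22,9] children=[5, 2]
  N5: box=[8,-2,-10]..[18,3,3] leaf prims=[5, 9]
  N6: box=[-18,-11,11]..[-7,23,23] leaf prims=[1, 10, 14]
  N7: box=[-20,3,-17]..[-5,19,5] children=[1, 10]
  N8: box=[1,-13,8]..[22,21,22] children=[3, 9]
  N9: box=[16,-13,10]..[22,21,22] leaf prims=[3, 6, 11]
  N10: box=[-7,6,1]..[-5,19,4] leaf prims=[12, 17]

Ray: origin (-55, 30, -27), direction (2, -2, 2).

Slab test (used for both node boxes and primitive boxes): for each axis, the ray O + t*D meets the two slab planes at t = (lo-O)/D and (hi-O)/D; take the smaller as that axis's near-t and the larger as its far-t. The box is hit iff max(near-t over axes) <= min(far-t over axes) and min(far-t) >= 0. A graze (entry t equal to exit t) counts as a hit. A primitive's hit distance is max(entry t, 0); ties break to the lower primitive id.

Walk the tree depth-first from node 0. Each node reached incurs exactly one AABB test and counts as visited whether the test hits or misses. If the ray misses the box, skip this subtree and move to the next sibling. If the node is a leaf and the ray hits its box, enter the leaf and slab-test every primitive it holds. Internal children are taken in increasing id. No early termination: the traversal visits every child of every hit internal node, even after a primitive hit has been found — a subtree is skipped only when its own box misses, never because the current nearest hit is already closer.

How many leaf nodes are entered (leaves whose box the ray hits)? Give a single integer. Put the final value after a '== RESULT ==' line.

Traverse from the root:
N0 x:[35/2,77/2] y:[7/2,43/2] z:[4,25] -> hit [35/2,43/2], descend [4, 6, 7, 8]
  N4 x:[63/2,73/2] y:[4,16] z:[4,18] -> miss, prune
  N6 x:[37/2,24] y:[7/2,41/2] z:[19,25] -> hit [19,41/2] leaf, test {P1(miss), P10@t=39/2, P14(miss)}
  N7 x:[35/2,25] y:[11/2,27/2] z:[5,16] -> miss, prune
  N8 x:[28,77/2] y:[9/2,43/2] z:[35/2,49/2] -> miss, prune

5 AABB tests over nodes [0, 4, 6, 7, 8]; 1 leaf entered; closest P10.

== RESULT ==
1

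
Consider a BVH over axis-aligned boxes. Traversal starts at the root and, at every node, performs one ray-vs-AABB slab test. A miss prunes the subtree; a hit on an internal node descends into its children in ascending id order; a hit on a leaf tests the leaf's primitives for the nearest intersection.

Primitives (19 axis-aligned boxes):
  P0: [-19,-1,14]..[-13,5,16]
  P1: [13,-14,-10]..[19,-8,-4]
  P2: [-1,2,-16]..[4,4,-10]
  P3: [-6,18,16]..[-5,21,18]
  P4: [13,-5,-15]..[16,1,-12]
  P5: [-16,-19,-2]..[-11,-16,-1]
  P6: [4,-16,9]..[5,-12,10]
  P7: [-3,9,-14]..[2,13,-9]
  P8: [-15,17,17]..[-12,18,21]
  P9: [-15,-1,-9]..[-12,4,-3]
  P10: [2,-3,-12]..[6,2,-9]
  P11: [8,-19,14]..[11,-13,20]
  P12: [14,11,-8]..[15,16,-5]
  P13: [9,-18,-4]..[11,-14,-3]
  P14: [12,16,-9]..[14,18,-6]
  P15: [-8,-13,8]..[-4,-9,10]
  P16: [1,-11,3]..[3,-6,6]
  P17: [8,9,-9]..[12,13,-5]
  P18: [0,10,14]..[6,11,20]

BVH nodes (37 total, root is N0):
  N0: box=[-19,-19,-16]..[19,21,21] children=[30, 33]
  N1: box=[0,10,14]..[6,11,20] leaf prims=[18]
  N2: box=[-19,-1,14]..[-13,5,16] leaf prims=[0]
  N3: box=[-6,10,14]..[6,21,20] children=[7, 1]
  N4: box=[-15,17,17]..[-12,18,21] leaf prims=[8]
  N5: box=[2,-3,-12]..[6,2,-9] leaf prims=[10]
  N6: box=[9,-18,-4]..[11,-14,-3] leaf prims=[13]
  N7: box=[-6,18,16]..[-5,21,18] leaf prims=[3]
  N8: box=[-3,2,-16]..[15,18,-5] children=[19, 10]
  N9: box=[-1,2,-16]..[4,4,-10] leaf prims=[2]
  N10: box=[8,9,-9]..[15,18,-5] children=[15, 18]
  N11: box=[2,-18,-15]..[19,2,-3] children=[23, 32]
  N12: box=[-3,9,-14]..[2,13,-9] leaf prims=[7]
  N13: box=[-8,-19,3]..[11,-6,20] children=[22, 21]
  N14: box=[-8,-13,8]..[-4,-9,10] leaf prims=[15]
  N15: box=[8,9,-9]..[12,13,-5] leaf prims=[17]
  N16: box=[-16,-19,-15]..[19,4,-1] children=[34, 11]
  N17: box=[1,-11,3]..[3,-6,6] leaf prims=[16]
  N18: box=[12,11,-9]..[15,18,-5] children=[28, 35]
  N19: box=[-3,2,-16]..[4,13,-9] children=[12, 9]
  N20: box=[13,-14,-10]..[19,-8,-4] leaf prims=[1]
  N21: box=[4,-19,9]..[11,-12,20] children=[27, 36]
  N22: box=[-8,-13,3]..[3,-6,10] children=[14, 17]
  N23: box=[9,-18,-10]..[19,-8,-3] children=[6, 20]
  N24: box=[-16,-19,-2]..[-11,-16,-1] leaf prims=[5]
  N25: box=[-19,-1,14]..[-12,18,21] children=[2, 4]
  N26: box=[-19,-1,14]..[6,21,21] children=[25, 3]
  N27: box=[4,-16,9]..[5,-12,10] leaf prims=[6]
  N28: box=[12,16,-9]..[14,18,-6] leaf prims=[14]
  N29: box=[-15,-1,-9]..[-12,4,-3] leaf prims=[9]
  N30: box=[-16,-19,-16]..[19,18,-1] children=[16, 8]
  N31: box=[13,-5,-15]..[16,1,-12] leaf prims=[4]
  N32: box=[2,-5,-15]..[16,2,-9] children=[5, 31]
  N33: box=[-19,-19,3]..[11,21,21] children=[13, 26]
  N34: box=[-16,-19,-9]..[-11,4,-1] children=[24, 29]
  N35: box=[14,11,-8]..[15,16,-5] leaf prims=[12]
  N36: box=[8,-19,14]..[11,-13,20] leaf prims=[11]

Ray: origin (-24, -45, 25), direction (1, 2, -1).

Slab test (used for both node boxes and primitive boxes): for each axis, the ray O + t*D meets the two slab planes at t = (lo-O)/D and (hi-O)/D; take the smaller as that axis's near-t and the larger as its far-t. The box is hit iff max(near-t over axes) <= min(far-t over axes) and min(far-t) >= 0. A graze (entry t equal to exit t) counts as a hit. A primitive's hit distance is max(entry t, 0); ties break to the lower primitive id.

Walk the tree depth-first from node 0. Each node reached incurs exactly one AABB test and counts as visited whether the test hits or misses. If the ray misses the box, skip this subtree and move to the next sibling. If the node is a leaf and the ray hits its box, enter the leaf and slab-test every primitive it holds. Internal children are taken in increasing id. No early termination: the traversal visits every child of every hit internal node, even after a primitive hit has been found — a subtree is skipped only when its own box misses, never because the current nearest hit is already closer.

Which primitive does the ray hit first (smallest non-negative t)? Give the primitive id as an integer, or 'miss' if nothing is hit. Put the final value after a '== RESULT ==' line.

Walk:
N0 x:[5,43] y:[13,33] z:[4,41] -> hit [13,33], descend [30, 33]
  N30 x:[8,43] y:[13,63/2] z:[26,41] -> hit [26,63/2], descend [8, 16]
    N8 x:[21,39] y:[47/2,63/2] z:[30,41] -> hit [30,63/2], descend [10, 19]
      N10 x:[32,39] y:[27,63/2] z:[30,34] -> miss, prune
      N19 x:[21,28] y:[47/2,29] z:[34,41] -> miss, prune
    N16 x:[8,43] y:[13,49/2] z:[26,40] -> miss, prune
  N33 x:[5,35] y:[13,33] z:[4,22] -> hit [13,22], descend [13, 26]
    N13 x:[16,35] y:[13,39/2] z:[5,22] -> hit [16,39/2], descend [21, 22]
      N21 x:[28,35] y:[13,33/2] z:[5,16] -> miss, prune
      N22 x:[16,27] y:[16,39/2] z:[15,22] -> hit [16,39/2], descend [14, 17]
        N14 x:[16,20] y:[16,18] z:[15,17] -> hit [16,17] leaf, test {P15@t=16}
        N17 x:[25,27] y:[17,39/2] z:[19,22] -> miss, prune
    N26 x:[5,30] y:[22,33] z:[4,11] -> miss, prune

13 AABB tests over nodes [0, 30, 8, 10, 19, 16, 33, 13, 21, 22, 14, 17, 26]; 1 leaf entered; closest P15.

== RESULT ==
15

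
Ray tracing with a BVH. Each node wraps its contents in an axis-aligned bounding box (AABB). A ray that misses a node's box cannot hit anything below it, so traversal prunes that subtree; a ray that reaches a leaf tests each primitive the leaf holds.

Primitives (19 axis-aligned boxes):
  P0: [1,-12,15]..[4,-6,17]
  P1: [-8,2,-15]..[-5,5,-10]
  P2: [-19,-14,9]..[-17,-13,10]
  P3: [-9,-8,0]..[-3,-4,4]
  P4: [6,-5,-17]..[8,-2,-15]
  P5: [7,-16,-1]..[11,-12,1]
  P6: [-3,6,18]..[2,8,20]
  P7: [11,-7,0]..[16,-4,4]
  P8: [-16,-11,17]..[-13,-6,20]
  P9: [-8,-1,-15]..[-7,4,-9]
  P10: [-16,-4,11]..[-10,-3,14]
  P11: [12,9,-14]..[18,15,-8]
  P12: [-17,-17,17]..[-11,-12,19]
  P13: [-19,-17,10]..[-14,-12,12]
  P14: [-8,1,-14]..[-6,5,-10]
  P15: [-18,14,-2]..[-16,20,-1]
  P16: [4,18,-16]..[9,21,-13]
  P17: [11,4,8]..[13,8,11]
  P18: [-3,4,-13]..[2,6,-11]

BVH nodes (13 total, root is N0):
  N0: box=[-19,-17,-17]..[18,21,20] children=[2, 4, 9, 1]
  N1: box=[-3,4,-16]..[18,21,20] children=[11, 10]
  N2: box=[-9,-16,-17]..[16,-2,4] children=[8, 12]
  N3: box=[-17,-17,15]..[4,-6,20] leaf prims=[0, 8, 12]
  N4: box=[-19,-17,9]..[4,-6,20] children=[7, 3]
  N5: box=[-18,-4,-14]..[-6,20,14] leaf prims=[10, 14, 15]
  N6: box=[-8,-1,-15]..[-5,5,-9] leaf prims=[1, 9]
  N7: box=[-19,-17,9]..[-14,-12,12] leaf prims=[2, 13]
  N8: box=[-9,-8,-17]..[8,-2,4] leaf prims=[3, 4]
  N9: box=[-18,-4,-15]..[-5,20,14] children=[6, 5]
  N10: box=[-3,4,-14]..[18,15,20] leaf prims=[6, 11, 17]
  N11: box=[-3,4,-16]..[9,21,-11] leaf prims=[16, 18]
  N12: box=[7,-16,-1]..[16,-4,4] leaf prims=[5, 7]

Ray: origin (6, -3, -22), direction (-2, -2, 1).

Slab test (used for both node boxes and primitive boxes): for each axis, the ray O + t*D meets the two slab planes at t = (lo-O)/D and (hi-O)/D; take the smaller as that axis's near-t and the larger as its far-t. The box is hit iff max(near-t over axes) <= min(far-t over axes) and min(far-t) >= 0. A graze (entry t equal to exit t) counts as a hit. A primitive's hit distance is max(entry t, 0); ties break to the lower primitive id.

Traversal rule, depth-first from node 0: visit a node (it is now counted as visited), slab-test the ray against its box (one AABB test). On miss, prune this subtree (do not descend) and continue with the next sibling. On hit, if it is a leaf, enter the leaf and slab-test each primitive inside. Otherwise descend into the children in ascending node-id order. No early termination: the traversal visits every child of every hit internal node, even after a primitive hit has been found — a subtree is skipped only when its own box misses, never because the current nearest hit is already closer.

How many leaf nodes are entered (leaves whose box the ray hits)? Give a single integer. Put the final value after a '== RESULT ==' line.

Walk:
N0 x:[-6,25/2] y:[-12,7] z:[5,42] -> hit [5,7], descend [1, 2, 4, 9]
  N1 x:[-6,9/2] y:[-12,-7/2] z:[6,42] -> miss, prune
  N2 x:[-5,15/2] y:[-1/2,13/2] z:[5,26] -> hit [5,13/2], descend [8, 12]
    N8 x:[-1,15/2] y:[-1/2,5/2] z:[5,26] -> miss, prune
    N12 x:[-5,-1/2] y:[1/2,13/2] z:[21,26] -> miss, prune
  N4 x:[1,25/2] y:[3/2,7] z:[31,42] -> miss, prune
  N9 x:[11/2,12] y:[-23/2,1/2] z:[7,36] -> miss, prune

Visited [0, 1, 2, 8, 12, 4, 9]. Tests: 7 box, 0 leaf. Nearest: miss.

== RESULT ==
0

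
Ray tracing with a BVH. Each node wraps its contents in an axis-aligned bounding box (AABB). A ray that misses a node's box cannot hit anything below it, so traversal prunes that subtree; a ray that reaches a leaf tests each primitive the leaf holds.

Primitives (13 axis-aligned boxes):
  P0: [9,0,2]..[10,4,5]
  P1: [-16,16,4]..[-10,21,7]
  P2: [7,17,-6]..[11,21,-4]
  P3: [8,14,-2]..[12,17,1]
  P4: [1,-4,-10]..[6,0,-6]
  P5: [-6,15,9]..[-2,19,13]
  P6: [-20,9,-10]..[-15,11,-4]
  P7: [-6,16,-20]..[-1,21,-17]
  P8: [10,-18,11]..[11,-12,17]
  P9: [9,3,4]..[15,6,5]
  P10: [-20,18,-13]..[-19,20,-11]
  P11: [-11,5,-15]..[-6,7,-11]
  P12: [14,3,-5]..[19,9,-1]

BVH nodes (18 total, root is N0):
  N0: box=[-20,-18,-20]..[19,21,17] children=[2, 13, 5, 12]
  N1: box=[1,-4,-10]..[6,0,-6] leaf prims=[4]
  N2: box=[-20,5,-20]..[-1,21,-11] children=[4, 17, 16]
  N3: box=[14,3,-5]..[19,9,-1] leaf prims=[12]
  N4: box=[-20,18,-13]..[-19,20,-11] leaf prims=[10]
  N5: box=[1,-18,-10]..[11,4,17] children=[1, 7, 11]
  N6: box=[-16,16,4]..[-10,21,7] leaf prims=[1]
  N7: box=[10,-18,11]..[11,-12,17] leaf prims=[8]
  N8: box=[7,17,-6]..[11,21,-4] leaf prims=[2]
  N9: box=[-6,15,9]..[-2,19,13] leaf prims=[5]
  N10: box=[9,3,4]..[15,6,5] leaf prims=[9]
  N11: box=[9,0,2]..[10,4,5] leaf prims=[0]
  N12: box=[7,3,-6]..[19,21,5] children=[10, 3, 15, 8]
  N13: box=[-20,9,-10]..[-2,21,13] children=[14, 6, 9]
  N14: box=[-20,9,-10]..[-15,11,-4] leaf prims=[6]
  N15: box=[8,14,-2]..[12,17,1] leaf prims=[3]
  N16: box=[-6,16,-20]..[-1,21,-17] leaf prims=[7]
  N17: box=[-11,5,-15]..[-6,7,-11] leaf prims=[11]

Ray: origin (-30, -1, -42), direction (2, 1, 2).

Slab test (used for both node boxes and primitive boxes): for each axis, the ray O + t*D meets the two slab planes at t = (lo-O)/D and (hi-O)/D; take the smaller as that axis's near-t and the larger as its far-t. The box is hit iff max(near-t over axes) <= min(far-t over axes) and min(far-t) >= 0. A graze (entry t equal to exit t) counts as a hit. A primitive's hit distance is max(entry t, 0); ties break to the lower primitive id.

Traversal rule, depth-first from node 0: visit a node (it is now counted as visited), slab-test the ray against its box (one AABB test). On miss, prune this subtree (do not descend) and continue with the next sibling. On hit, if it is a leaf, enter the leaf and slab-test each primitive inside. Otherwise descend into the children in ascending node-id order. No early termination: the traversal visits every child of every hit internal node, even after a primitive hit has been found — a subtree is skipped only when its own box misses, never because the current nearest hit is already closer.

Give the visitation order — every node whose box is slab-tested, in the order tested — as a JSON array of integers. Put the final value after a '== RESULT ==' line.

Traverse from the root:
N0 x:[5,49/2] y:[-17,22] z:[11,59/2] -> hit [11,22], descend [2, 5, 12, 13]
  N2 x:[5,29/2] y:[6,22] z:[11,31/2] -> hit [11,29/2], descend [4, 16, 17]
    N4 x:[5,11/2] y:[19,21] z:[29/2,31/2] -> miss, prune
    N16 x:[12,29/2] y:[17,22] z:[11,25/2] -> miss, prune
    N17 x:[19/2,12] y:[6,8] z:[27/2,31/2] -> miss, prune
  N5 x:[31/2,41/2] y:[-17,5] z:[16,59/2] -> miss, prune
  N12 x:[37/2,49/2] y:[4,22] z:[18,47/2] -> hit [37/2,22], descend [3, 8, 10, 15]
    N3 x:[22,49/2] y:[4,10] z:[37/2,41/2] -> miss, prune
    N8 x:[37/2,41/2] y:[18,22] z:[18,19] -> hit [37/2,19] leaf, test {P2@t=37/2}
    N10 x:[39/2,45/2] y:[4,7] z:[23,47/2] -> miss, prune
    N15 x:[19,21] y:[15,18] z:[20,43/2] -> miss, prune
  N13 x:[5,14] y:[10,22] z:[16,55/2] -> miss, prune

Summary -> nodes [0, 2, 4, 16, 17, 5, 12, 3, 8, 10, 15, 13]; box-tests=12; leaf-entries=1; first=P2

== RESULT ==
[0, 2, 4, 16, 17, 5, 12, 3, 8, 10, 15, 13]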